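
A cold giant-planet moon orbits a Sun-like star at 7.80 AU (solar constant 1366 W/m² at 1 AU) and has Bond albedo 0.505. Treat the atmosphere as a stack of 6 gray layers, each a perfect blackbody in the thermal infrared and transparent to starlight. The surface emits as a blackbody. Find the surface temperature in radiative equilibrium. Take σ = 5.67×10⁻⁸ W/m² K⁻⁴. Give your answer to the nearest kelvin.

136 kelvin

By the inverse-square law, S = 1366/7.80² = 22.45 W/m².
OLR = S(1−α)/4 = 2.778 W/m²; the top layer radiates at T_e = 83.67 K.
With N = 6 opaque layers, T_s = (N+1)^(1/4)·T_e = 7^(1/4)·83.67 = 136.1 K.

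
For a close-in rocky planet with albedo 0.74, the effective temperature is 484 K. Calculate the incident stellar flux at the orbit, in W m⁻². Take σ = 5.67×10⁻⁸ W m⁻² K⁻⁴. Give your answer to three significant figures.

From S(1−α)/4 = σT⁴: S = 4σT⁴/(1−α).
σT⁴ = 5.67×10⁻⁸·(484)⁴ = 3111 W m⁻².
So S = 4×3111/(1−0.74) = 47870 W m⁻².

47900 W m⁻²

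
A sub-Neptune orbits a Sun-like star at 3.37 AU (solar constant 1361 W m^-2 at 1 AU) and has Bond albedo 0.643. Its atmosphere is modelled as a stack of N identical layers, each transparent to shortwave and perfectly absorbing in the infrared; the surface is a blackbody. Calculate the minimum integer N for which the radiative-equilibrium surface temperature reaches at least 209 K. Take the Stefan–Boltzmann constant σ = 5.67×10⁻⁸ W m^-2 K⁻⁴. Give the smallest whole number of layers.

10

Irradiance scales as 1/d², so S = 1361 W m^-2 × (1/3.37)² = 119.8 W m^-2.
OLR = S(1−α)/4 = 10.70 W m^-2; the top layer radiates at T_e = 117.2 K.
T_s = (N+1)^(1/4)·T_e ≥ 209 K requires N+1 ≥ (T_s/T_e)⁴ = (209/117.2)⁴ = 10.115.
The minimum whole number is N = 10.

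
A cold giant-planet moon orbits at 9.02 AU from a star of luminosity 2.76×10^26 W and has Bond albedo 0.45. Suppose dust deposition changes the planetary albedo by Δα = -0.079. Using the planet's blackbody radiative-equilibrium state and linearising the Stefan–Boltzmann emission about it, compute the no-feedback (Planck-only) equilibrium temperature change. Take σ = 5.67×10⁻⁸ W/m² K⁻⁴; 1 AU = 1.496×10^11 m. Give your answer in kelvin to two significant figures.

d = 9.02 × 1.496×10^11 m = 1.349×10^12 m.
Spreading L over a sphere of radius d: S = 2.76×10^26/(4π·1.35×10^12²) = 12.06 W/m².
The baseline emission temperature is T_e = 73.54 K.
The change in absorbed flux is Δ[S(1−α)/4] = −SΔα/4 = 0.2382 W/m².
Planck response: λ_P = 4σT_e³ = 4·5.67×10⁻⁸·(73.54)³ = 0.09021 W/m²/K.
So ΔT₀ = 0.2382/0.09021 = 2.64 K.

2.6 kelvin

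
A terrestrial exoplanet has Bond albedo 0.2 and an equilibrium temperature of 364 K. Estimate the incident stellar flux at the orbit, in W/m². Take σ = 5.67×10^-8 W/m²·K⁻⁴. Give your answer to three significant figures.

Invert the energy balance for S: S = 4σT⁴/(1−α).
σT⁴ = 5.67×10⁻⁸·(364)⁴ = 995.4 W/m².
S = 4·995.4/0.8 = 4977 W/m².

4980 W/m²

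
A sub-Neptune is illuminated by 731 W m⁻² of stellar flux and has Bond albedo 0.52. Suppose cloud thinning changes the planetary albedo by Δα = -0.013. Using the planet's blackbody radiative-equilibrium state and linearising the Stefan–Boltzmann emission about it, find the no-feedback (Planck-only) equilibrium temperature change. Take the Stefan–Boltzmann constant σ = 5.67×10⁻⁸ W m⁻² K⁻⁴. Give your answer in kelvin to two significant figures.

1.3 kelvin

Unperturbed T_e = [731.0·(1−0.52)/(4σ)]^¼ = 198.3 K.
The change in absorbed flux is Δ[S(1−α)/4] = −SΔα/4 = 2.376 W m⁻².
Planck response: λ_P = 4σT_e³ = 4·5.67×10⁻⁸·(198.3)³ = 1.769 W m⁻²/K.
So ΔT₀ = 2.376/1.769 = 1.34 K.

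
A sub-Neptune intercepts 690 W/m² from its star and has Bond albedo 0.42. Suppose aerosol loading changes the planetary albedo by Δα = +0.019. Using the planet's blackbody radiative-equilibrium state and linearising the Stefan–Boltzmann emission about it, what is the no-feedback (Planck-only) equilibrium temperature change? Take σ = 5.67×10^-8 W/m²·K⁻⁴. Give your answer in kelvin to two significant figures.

Unperturbed T_e = [690.0·(1−0.42)/(4σ)]^¼ = 205.0 K.
TOA radiative forcing: ΔF = −S·Δα/4 = −690.0·(+0.019)/4 = -3.277 W/m².
Planck response: λ_P = 4σT_e³ = 4·5.67×10⁻⁸·(205.0)³ = 1.953 W/m²/K.
So ΔT₀ = -3.277/1.953 = -1.68 K.

-1.7 K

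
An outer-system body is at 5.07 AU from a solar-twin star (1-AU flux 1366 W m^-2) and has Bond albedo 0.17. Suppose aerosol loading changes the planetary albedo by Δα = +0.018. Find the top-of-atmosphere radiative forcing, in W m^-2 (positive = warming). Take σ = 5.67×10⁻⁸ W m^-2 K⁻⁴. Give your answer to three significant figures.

-0.239 W m^-2

Flux at the orbit: S = 1366/(5.07)² = 53.14 W m^-2.
ΔF = −(S/4)Δα = −(53.14/4)×(+0.018) = -0.2391 W m^-2.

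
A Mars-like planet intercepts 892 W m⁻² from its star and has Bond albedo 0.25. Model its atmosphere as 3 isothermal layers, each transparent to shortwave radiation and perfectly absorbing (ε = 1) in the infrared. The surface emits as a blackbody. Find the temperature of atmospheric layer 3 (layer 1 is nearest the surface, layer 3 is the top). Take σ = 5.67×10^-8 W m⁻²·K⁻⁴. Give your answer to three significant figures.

Top-of-atmosphere balance: σT_e⁴ = S(1−α)/4 = 167.2 W m⁻² → T_e = 233.0 K.
Each opaque layer satisfies 2T_j⁴ = T_{j−1}⁴ + T_{j+1}⁴, giving T_k⁴ = (N+1−k)T_e⁴.
With k = 3: T_3 = (3+1−3)^¼·233.0 K = 233.0 K.

233 K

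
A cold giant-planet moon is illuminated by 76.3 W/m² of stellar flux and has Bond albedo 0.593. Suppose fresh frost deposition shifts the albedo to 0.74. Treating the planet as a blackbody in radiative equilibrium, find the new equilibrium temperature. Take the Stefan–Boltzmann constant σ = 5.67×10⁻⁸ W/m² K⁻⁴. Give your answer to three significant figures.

96.7 K

New equilibrium: T₂ = [(1−0.74)·76.30/(4σ)]^(1/4) = 96.71 K.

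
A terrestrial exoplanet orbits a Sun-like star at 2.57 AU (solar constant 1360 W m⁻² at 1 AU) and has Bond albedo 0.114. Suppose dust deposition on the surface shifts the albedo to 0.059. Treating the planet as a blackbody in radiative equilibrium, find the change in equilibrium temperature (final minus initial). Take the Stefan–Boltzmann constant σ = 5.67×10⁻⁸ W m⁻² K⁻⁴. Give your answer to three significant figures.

2.55 K

Flux at the orbit: S = 1360/(2.57)² = 205.9 W m⁻².
With α = 0.114, T₁ = 168.4 K.
After:  T₂ = [205.9·0.941/(4σ)]^(1/4) = 171.0 K.
Change: 171.0 − 168.4 = 2.555 K.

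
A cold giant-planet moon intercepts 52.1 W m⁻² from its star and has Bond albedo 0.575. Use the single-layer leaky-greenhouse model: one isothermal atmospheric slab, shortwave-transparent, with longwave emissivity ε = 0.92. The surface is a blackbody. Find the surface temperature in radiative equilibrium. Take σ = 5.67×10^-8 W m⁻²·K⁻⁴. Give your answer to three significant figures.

116 kelvin

Effective emission temperature (TOA balance): σT_e⁴ = S(1−α)/4 = 5.536 W m⁻² → T_e = 99.40 K.
For a single slab of emissivity ε, T_s⁴ = 2T_e⁴/(2−ε); thus T_s = 99.40·(1.852)^(1/4) = 116.0 K.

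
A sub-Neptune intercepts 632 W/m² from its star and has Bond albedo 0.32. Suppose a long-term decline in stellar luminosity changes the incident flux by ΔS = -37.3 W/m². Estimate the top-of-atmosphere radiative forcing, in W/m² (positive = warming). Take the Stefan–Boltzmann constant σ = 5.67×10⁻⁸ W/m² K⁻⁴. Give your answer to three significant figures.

TOA radiative forcing: ΔF = (1−α)ΔS/4 = 0.68·(-37.3)/4 = -6.341 W/m².

-6.34 W/m²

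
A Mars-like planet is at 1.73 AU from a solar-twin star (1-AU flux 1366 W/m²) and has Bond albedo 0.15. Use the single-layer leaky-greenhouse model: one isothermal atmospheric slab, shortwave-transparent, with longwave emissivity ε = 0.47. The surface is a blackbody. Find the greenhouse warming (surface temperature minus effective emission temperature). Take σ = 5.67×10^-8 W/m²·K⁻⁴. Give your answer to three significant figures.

Flux at the orbit: S = 1366/(1.73)² = 456.4 W/m².
Effective emission temperature (TOA balance): σT_e⁴ = S(1−α)/4 = 96.99 W/m² → T_e = 203.4 K.
Surface balance with a leaky layer gives σT_s⁴ = σT_e⁴·2/(2−ε), so T_s = T_e·[2/(2−0.47)]^(1/4) = 217.5 K.
The atmosphere warms the surface by 14.09 K.

14.1 K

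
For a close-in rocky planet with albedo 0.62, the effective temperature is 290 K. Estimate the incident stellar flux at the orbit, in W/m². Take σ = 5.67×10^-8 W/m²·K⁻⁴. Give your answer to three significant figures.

4220 W/m²

Invert the energy balance for S: S = 4σT⁴/(1−α).
σT⁴ = 5.67×10⁻⁸·(290)⁴ = 401.0 W/m².
So S = 4×401.0/(1−0.62) = 4221 W/m².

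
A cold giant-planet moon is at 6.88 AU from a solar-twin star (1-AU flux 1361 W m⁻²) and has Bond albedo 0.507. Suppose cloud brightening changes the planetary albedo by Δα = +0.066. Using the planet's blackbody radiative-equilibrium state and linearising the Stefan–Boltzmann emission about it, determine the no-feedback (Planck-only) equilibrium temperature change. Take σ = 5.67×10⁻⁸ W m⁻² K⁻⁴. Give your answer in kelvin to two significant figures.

-3.0 K

By the inverse-square law, S = 1361/6.88² = 28.75 W m⁻².
Unperturbed T_e = [28.75·(1−0.507)/(4σ)]^¼ = 88.91 K.
ΔF = −(S/4)Δα = −(28.75/4)×(+0.066) = -0.4744 W m⁻².
Planck response: λ_P = 4σT_e³ = 4·5.67×10⁻⁸·(88.91)³ = 0.1594 W m⁻²/K.
ΔT₀ = ΔF/λ_P = -0.4744/0.1594 = -2.98 K.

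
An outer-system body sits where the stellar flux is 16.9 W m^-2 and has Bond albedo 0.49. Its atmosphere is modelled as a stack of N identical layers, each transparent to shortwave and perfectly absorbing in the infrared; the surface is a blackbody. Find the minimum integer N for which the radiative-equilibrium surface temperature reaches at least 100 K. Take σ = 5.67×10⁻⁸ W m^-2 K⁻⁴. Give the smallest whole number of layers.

The effective emission temperature is T_e = [S(1−α)/(4σ)]^¼ = 78.52 K.
T_s = (N+1)^(1/4)·T_e ≥ 100 K requires N+1 ≥ (T_s/T_e)⁴ = (100/78.52)⁴ = 2.631.
Rounding up, N = 2.

2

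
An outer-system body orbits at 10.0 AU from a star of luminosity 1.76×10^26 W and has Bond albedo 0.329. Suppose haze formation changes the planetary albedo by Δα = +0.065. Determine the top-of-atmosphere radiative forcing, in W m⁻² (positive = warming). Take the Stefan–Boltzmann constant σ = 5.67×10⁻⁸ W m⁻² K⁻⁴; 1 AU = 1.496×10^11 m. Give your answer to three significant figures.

d = 10.0 × 1.496×10^11 m = 1.496×10^12 m.
S = L/(4πd²) = 6.258 W m⁻².
The change in absorbed flux is Δ[S(1−α)/4] = −SΔα/4 = -0.1017 W m⁻².

-0.102 W m⁻²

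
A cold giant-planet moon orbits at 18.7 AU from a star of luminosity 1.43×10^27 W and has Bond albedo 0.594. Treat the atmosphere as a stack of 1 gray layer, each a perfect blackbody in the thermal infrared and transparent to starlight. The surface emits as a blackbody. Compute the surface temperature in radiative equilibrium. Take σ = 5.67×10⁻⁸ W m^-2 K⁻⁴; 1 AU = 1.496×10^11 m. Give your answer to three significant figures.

Orbital distance: d = 18.7 AU = 2.798×10^12 m.
Spreading L over a sphere of radius d: S = 1.43×10^27/(4π·2.80×10^12²) = 14.54 W m^-2.
The effective emission temperature is T_e = [S(1−α)/(4σ)]^¼ = 71.43 K.
For an N-layer opaque stack, T_s⁴ = (N+1)T_e⁴, hence T_s = (2)^(1/4)×71.43 K = 84.94 K.

84.9 K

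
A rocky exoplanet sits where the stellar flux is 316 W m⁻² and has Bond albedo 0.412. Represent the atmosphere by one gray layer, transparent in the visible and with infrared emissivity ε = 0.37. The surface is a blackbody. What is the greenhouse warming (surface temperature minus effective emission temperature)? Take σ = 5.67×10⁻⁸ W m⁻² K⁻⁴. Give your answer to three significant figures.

The planet radiates to space at T_e = [S(1−α)/(4σ)]^(1/4) = 169.2 K.
For a single slab of emissivity ε, T_s⁴ = 2T_e⁴/(2−ε); thus T_s = 169.2·(1.227)^(1/4) = 178.1 K.
Greenhouse warming: T_s − T_e = 8.877 K.

8.88 K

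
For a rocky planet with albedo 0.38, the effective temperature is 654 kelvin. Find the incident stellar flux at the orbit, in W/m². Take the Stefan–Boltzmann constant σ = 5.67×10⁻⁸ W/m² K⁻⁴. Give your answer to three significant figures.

66900 W/m²

Invert the energy balance for S: S = 4σT⁴/(1−α).
σT⁴ = 5.67×10⁻⁸·(654)⁴ = 10370 W/m².
So S = 4×10370/(1−0.38) = 66920 W/m².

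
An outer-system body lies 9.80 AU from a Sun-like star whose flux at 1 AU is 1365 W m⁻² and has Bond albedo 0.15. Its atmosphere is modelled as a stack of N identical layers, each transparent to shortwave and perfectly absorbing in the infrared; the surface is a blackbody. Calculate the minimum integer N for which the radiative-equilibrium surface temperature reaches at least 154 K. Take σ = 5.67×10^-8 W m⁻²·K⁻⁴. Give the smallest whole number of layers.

Irradiance scales as 1/d², so S = 1365 W m⁻² × (1/9.80)² = 14.21 W m⁻².
Top-of-atmosphere balance: σT_e⁴ = S(1−α)/4 = 3.020 W m⁻² → T_e = 85.43 K.
Since T_s⁴ = (N+1)T_e⁴, we need N ≥ (T_s/T_e)⁴ − 1 = 9.559.
So N ≥ 9.559; the smallest integer is N = 10.

10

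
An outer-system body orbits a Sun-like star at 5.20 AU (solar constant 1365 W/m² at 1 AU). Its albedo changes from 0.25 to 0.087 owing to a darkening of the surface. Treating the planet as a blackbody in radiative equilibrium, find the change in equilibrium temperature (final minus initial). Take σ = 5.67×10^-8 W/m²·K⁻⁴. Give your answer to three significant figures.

5.73 K

Flux at the orbit: S = 1365/(5.20)² = 50.48 W/m².
With α = 0.25, T₁ = 113.7 K.
After:  T₂ = [50.48·0.913/(4σ)]^(1/4) = 119.4 K.
Change: 119.4 − 113.7 = 5.728 K.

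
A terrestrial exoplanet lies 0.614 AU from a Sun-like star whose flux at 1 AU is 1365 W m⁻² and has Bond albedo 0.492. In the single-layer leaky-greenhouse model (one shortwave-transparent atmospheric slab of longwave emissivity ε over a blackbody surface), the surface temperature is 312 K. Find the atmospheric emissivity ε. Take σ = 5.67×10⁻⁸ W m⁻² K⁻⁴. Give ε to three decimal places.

Flux at the orbit: S = 1365/(0.614)² = 3621 W m⁻².
First, T_e = [3621·(1−0.492)/(4σ)]^(1/4) = 300.1 K.
T_s⁴ = T_e⁴·2/(2−ε) → ε = 2 − 2(T_e/T_s)⁴ = 2 − 2·(300.1/312)⁴ = 0.2883.

0.288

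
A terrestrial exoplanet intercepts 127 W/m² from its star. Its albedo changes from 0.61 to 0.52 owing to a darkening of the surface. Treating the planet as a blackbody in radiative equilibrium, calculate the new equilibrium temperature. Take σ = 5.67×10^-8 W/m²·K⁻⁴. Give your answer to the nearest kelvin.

128 K

New equilibrium: T₂ = [(1−0.52)·127.0/(4σ)]^(1/4) = 128.0 K.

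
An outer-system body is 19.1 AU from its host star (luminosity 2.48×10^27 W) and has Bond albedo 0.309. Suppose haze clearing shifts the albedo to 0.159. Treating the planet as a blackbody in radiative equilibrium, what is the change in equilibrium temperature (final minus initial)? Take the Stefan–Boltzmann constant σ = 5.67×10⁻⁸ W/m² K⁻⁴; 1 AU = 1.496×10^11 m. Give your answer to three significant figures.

d = 19.1 × 1.496×10^11 m = 2.857×10^12 m.
Spreading L over a sphere of radius d: S = 2.48×10^27/(4π·2.86×10^12²) = 24.17 W/m².
Initial: T₁ = [S(1−0.309)/(4σ)]^(1/4) = 92.64 K.
With α = 0.159, T₂ = 97.30 K.
Change: 97.30 − 92.64 = 4.663 K.

4.66 K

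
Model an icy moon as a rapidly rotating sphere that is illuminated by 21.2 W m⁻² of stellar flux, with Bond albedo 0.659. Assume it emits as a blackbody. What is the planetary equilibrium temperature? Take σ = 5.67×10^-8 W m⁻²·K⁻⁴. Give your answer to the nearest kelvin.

Absorbed flux (global mean): S(1−α)/4 = 21.20·0.341/4 = 1.807 W m⁻².
Balancing against σT⁴: T = (1.807/5.67×10⁻⁸)^(1/4) = 75.14 K.

75 K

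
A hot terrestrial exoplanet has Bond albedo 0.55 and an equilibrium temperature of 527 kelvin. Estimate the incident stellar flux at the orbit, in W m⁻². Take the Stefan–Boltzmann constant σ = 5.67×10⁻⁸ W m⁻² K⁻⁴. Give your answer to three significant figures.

Invert the energy balance for S: S = 4σT⁴/(1−α).
σT⁴ = 5.67×10⁻⁸·(527)⁴ = 4373 W m⁻².
So S = 4×4373/(1−0.55) = 38880 W m⁻².

38900 W m⁻²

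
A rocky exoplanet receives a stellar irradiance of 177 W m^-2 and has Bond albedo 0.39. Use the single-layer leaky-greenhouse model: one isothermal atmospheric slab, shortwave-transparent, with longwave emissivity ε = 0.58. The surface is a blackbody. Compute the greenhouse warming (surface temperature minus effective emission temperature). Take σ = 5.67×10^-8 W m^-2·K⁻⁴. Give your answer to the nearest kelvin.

13 K

The planet radiates to space at T_e = [S(1−α)/(4σ)]^(1/4) = 147.7 K.
Surface balance with a leaky layer gives σT_s⁴ = σT_e⁴·2/(2−ε), so T_s = T_e·[2/(2−0.58)]^(1/4) = 160.9 K.
The atmosphere warms the surface by 13.20 K.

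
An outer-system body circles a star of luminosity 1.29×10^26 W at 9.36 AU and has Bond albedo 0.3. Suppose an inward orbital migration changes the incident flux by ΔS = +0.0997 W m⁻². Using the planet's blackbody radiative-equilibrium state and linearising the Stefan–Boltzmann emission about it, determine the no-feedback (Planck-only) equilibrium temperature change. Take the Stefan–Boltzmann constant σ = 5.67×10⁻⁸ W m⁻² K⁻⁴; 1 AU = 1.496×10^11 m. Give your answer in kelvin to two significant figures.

0.30 kelvin

Orbital distance: d = 9.36 AU = 1.400×10^12 m.
Flux at the orbit: S = L/(4πd²) = 1.29×10^26/(4π·(1.40×10^12)²) = 5.236 W m⁻².
Unperturbed T_e = [5.236·(1−0.3)/(4σ)]^¼ = 63.40 K.
ΔF = Δ[S(1−α)]/4 = (1−0.3)·+0.0997/4 = 0.01745 W m⁻².
Linearising σT⁴ gives d(σT⁴)/dT = 4σT_e³ = 0.05780 W m⁻² per K.
ΔT₀ = ΔF/λ_P = 0.01745/0.05780 = 0.302 K.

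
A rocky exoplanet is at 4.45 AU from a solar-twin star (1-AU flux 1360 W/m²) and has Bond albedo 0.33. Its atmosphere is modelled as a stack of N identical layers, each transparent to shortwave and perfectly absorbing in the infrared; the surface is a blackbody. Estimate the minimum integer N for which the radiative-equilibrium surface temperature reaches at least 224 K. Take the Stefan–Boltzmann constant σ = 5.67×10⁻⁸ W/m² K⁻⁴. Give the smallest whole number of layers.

12

By the inverse-square law, S = 1360/4.45² = 68.68 W/m².
Top-of-atmosphere balance: σT_e⁴ = S(1−α)/4 = 11.50 W/m² → T_e = 119.3 K.
Need (N+1)T_e⁴ ≥ T_s⁴, i.e. N+1 ≥ (224/119.3)⁴ = 12.409.
The minimum whole number is N = 12.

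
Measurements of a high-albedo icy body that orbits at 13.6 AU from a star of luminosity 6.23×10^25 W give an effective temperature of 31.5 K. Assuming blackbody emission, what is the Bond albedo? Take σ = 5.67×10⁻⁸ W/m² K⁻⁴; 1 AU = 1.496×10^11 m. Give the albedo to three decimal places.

0.814

d = 13.6 × 1.496×10^11 m = 2.035×10^12 m.
S = L/(4πd²) = 1.198 W/m².
Energy balance: S(1−α)/4 = σT⁴, so 1−α = 4σT⁴/S.
σT⁴ = 0.05582 W/m², so 4σT⁴ = 0.2233 W/m².
Hence α = 1 − 0.2233/1.198 = 0.8136.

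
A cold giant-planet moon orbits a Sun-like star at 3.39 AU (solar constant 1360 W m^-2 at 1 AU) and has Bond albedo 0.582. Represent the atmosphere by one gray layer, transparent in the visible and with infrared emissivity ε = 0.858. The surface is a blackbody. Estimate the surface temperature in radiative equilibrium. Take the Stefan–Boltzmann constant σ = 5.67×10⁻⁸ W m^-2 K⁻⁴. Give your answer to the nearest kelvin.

By the inverse-square law, S = 1360/3.39² = 118.3 W m^-2.
The planet radiates to space at T_e = [S(1−α)/(4σ)]^(1/4) = 121.5 K.
For a single slab of emissivity ε, T_s⁴ = 2T_e⁴/(2−ε); thus T_s = 121.5·(1.751)^(1/4) = 139.8 K.

140 kelvin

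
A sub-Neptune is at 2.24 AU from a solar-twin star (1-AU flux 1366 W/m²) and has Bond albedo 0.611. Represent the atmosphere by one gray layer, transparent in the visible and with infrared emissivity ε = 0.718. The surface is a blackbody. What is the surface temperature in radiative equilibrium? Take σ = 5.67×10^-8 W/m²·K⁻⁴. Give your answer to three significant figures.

164 kelvin

By the inverse-square law, S = 1366/2.24² = 272.2 W/m².
The planet radiates to space at T_e = [S(1−α)/(4σ)]^(1/4) = 147.0 K.
The surface balance (absorbed SW + ε·downward IR = σT_s⁴) with T_a⁴ = T_s⁴/2 reduces to T_s = T_e·[2/(2−ε)]^¼ = 164.3 K.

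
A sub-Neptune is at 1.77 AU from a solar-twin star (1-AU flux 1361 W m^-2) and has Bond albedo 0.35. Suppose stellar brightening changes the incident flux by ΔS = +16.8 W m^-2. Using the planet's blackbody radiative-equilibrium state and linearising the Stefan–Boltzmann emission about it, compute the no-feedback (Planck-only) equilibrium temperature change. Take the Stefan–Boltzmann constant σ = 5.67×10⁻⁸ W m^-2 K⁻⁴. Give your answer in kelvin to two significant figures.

1.8 kelvin

By the inverse-square law, S = 1361/1.77² = 434.4 W m^-2.
The baseline emission temperature is T_e = 187.8 K.
Only a fraction (1−α) is absorbed and it's spread over 4πR², so ΔF = (1−α)ΔS/4 = 2.730 W m^-2.
Linearising σT⁴ gives d(σT⁴)/dT = 4σT_e³ = 1.503 W m^-2 per K.
ΔT₀ = ΔF/λ_P = 2.730/1.503 = 1.82 K.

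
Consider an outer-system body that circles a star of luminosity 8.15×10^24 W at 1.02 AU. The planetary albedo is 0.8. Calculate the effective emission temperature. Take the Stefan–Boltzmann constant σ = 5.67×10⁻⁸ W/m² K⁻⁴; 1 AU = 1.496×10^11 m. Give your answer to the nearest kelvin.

Orbital distance: d = 1.02 AU = 1.526×10^11 m.
S = L/(4πd²) = 27.85 W/m².
Absorbed flux (global mean): S(1−α)/4 = 27.85·0.2/4 = 1.393 W/m².
Set σT⁴ = 1.393 → T = (1.393/σ)^(1/4) = 70.40 K.

70 kelvin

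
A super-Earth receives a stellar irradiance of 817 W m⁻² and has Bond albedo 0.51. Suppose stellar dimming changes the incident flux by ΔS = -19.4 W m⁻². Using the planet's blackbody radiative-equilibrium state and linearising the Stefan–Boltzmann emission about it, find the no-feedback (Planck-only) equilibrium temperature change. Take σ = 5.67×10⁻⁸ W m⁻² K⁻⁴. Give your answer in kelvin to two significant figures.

Unperturbed T_e = [817.0·(1−0.51)/(4σ)]^¼ = 205.0 K.
TOA radiative forcing: ΔF = (1−α)ΔS/4 = 0.49·(-19.4)/4 = -2.376 W m⁻².
Planck response: λ_P = 4σT_e³ = 4·5.67×10⁻⁸·(205.0)³ = 1.953 W m⁻²/K.
Hence the no-feedback warming is ΔF/(4σT_e³) = -1.22 K.

-1.2 K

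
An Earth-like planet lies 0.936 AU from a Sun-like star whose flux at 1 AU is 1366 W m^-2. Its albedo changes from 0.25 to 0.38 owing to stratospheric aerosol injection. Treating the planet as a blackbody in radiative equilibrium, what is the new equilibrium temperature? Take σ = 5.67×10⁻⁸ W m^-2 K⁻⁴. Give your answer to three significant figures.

256 K

Irradiance scales as 1/d², so S = 1366 W m^-2 × (1/0.936)² = 1559 W m^-2.
With the new albedo, S(1−α₂)/4 = 241.7 W m^-2, so T₂ = 255.5 K.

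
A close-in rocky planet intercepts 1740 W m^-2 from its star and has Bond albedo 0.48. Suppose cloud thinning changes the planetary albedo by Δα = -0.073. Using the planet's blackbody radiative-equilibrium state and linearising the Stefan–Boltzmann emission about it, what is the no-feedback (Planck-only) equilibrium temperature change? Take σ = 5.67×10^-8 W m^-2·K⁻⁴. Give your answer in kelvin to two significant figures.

8.8 K

Reference equilibrium: T_e = [S(1−α)/(4σ)]^(1/4) = 251.3 K.
The change in absorbed flux is Δ[S(1−α)/4] = −SΔα/4 = 31.75 W m^-2.
The Planck feedback parameter is 4σT_e³ = 3.600 W m^-2/K.
Hence the no-feedback warming is ΔF/(4σT_e³) = 8.82 K.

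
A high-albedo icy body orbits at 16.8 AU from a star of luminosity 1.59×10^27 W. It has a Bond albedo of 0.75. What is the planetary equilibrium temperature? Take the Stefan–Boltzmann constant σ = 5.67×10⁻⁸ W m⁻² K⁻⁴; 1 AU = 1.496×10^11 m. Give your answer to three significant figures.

68.5 kelvin

d = 16.8 × 1.496×10^11 m = 2.513×10^12 m.
Flux at the orbit: S = L/(4πd²) = 1.59×10^27/(4π·(2.51×10^12)²) = 20.03 W m⁻².
Absorbed flux (global mean): S(1−α)/4 = 20.03·0.25/4 = 1.252 W m⁻².
Set σT⁴ = 1.252 → T = (1.252/σ)^(1/4) = 68.55 K.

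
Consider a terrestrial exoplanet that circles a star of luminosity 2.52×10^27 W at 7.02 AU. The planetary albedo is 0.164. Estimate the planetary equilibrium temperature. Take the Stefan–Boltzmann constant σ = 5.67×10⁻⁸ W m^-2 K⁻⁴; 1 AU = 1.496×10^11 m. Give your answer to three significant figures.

161 K

d = 7.02 × 1.496×10^11 m = 1.050×10^12 m.
S = L/(4πd²) = 181.8 W m^-2.
Averaging over the sphere, the absorbed flux is S(1−α)/4 = 38.00 W m^-2.
In equilibrium σT⁴ equals this, so T = 160.9 K.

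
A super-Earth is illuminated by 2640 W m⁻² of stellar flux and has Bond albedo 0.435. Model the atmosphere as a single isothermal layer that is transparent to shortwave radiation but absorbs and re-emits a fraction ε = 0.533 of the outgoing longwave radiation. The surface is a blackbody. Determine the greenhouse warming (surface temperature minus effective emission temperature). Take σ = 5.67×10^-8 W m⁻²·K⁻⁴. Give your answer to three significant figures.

At the top of the atmosphere, σT_e⁴ = S(1−α)/4 = 372.9 W m⁻², giving T_e = 284.8 K.
For a single slab of emissivity ε, T_s⁴ = 2T_e⁴/(2−ε); thus T_s = 284.8·(1.363)^(1/4) = 307.7 K.
T_s − T_e = 307.7 − 284.8 = 22.94 K.

22.9 K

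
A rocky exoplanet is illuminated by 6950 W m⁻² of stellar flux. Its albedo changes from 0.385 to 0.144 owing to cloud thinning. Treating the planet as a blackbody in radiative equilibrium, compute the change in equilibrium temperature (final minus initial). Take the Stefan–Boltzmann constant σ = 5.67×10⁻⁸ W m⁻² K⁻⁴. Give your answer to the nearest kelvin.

32 K

With α = 0.385, T₁ = 370.5 K.
Final:   T₂ = [S(1−0.144)/(4σ)]^(1/4) = 402.4 K.
ΔT = T₂ − T₁ = 31.93 K.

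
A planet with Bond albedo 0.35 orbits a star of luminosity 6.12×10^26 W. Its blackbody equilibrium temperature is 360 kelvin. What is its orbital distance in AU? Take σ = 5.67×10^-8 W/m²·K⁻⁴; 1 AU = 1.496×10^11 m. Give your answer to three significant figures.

0.609 AU

The flux needed for this T is 4σT⁴/(1−0.35) = 5861 W/m².
Then d = [L/(4πS)]^(1/2) = 9.116×10^10 m, i.e. 0.6094 AU.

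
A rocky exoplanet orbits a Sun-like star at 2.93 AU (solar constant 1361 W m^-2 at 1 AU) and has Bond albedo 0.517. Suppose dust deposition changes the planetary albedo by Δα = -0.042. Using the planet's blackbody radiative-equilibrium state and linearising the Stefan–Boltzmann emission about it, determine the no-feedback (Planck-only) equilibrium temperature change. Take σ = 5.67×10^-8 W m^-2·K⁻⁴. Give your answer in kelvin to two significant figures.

Irradiance scales as 1/d², so S = 1361 W m^-2 × (1/2.93)² = 158.5 W m^-2.
Reference equilibrium: T_e = [S(1−α)/(4σ)]^(1/4) = 135.6 K.
The change in absorbed flux is Δ[S(1−α)/4] = −SΔα/4 = 1.665 W m^-2.
The Planck feedback parameter is 4σT_e³ = 0.5649 W m^-2/K.
ΔT₀ = ΔF/λ_P = 1.665/0.5649 = 2.95 K.

2.9 kelvin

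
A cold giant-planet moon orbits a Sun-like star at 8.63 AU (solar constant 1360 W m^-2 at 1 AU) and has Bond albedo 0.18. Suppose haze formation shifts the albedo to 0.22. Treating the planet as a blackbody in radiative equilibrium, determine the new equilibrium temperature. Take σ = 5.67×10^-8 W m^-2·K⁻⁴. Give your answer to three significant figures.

89.0 K

By the inverse-square law, S = 1360/8.63² = 18.26 W m^-2.
New equilibrium: T₂ = [(1−0.22)·18.26/(4σ)]^(1/4) = 89.02 K.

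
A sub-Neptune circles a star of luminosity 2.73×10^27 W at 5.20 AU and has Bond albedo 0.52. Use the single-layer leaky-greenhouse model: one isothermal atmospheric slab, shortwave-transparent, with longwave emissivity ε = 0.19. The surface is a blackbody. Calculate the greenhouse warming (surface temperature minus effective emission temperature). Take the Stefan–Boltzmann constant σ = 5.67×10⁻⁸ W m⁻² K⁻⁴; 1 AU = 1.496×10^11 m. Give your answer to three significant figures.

Orbital distance: d = 5.20 AU = 7.779×10^11 m.
Flux at the orbit: S = L/(4πd²) = 2.73×10^27/(4π·(7.78×10^11)²) = 359.0 W m⁻².
Effective emission temperature (TOA balance): σT_e⁴ = S(1−α)/4 = 43.08 W m⁻² → T_e = 166.0 K.
The surface balance (absorbed SW + ε·downward IR = σT_s⁴) with T_a⁴ = T_s⁴/2 reduces to T_s = T_e·[2/(2−ε)]^¼ = 170.2 K.
T_s − T_e = 170.2 − 166.0 = 4.195 K.

4.20 K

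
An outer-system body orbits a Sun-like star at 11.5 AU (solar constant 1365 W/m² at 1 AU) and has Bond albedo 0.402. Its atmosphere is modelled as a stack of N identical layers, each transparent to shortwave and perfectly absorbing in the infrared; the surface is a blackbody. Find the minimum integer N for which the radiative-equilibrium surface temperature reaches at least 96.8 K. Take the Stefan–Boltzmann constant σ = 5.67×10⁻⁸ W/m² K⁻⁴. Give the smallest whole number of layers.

Flux at the orbit: S = 1365/(11.5)² = 10.32 W/m².
The effective emission temperature is T_e = [S(1−α)/(4σ)]^¼ = 72.23 K.
Since T_s⁴ = (N+1)T_e⁴, we need N ≥ (T_s/T_e)⁴ − 1 = 2.226.
The minimum whole number is N = 3.

3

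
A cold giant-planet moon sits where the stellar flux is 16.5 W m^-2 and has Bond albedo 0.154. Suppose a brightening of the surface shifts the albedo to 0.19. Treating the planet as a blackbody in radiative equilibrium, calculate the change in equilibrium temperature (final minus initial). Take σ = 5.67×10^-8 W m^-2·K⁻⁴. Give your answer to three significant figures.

Initial: T₁ = [S(1−0.154)/(4σ)]^(1/4) = 88.57 K.
Final:   T₂ = [S(1−0.19)/(4σ)]^(1/4) = 87.62 K.
Change: 87.62 − 88.57 = -0.9577 K.

-0.958 K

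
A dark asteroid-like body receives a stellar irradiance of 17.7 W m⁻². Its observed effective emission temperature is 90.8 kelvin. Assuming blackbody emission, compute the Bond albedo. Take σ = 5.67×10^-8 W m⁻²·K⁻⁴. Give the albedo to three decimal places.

From σT⁴ = S(1−α)/4 we invert for α: 1−α = 4σT⁴/S.
σT⁴ = 3.854 W m⁻², so 4σT⁴ = 15.42 W m⁻².
Hence α = 1 − 15.42/17.70 = 0.1290.

0.129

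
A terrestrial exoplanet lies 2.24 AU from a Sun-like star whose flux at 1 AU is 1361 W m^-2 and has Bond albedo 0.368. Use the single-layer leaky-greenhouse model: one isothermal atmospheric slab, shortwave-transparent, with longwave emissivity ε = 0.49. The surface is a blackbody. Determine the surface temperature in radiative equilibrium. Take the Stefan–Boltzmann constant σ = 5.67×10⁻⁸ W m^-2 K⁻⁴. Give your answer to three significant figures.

178 kelvin

Irradiance scales as 1/d², so S = 1361 W m^-2 × (1/2.24)² = 271.2 W m^-2.
The planet radiates to space at T_e = [S(1−α)/(4σ)]^(1/4) = 165.8 K.
For a single slab of emissivity ε, T_s⁴ = 2T_e⁴/(2−ε); thus T_s = 165.8·(1.325)^(1/4) = 177.9 K.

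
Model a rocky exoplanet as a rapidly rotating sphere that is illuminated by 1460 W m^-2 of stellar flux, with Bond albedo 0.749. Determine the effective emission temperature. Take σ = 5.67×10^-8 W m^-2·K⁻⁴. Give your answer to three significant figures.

Absorbed flux (global mean): S(1−α)/4 = 1460·0.251/4 = 91.61 W m^-2.
Balancing against σT⁴: T = (91.61/5.67×10⁻⁸)^(1/4) = 200.5 K.

200 K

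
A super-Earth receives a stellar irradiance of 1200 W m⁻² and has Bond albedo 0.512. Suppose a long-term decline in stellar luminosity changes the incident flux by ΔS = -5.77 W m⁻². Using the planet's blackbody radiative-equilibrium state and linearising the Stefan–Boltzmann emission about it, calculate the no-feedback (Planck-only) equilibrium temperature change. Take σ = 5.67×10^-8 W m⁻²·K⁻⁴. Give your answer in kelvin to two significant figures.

-0.27 K

Unperturbed T_e = [1200·(1−0.512)/(4σ)]^¼ = 225.4 K.
Only a fraction (1−α) is absorbed and it's spread over 4πR², so ΔF = (1−α)ΔS/4 = -0.7039 W m⁻².
Linearising σT⁴ gives d(σT⁴)/dT = 4σT_e³ = 2.598 W m⁻² per K.
ΔT₀ = ΔF/λ_P = -0.7039/2.598 = -0.271 K.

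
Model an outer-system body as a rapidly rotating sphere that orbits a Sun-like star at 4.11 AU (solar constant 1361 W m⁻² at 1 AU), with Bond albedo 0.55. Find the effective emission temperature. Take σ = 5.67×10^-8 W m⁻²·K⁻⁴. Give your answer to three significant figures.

Irradiance scales as 1/d², so S = 1361 W m⁻² × (1/4.11)² = 80.57 W m⁻².
Averaging over the sphere, the absorbed flux is S(1−α)/4 = 9.064 W m⁻².
In equilibrium σT⁴ equals this, so T = 112.4 K.

112 kelvin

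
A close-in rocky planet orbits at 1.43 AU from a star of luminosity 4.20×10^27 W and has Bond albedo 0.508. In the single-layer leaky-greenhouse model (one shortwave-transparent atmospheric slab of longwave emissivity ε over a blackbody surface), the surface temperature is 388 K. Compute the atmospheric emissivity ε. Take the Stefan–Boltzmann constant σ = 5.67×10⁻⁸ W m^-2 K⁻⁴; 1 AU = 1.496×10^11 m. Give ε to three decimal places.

d = 1.43 × 1.496×10^11 m = 2.139×10^11 m.
S = L/(4πd²) = 7303 W m^-2.
TOA balance gives T_e = 354.8 K.
Inverting T_s⁴ = 2T_e⁴/(2−ε): (T_e/T_s)⁴ = 0.6990, so ε = 2(1 − 0.6990) = 0.6019.

0.602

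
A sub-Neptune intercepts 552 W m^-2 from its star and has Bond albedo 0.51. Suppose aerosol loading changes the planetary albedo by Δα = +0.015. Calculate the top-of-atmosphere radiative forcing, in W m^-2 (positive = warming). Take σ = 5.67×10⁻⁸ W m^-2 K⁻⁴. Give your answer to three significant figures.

-2.07 W m^-2

TOA radiative forcing: ΔF = −S·Δα/4 = −552.0·(+0.015)/4 = -2.070 W m^-2.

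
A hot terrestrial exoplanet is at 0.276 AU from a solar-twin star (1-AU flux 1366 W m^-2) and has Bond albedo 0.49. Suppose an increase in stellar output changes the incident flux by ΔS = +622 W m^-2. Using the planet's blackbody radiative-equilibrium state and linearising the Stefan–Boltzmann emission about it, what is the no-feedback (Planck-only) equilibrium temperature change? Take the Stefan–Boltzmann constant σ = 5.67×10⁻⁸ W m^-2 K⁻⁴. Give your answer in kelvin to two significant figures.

Flux at the orbit: S = 1366/(0.276)² = 17930 W m^-2.
Reference equilibrium: T_e = [S(1−α)/(4σ)]^(1/4) = 448.1 K.
ΔF = Δ[S(1−α)]/4 = (1−0.49)·+622/4 = 79.31 W m^-2.
Linearising σT⁴ gives d(σT⁴)/dT = 4σT_e³ = 20.41 W m^-2 per K.
ΔT₀ = ΔF/λ_P = 79.31/20.41 = 3.89 K.

3.9 K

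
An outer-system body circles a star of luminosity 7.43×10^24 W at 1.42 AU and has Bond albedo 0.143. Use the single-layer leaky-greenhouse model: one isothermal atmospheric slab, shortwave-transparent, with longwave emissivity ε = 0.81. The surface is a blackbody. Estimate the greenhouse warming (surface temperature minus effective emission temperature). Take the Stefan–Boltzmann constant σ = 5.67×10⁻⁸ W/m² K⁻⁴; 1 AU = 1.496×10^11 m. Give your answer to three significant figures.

11.6 K

d = 1.42 × 1.496×10^11 m = 2.124×10^11 m.
Spreading L over a sphere of radius d: S = 7.43×10^24/(4π·2.12×10^11²) = 13.10 W/m².
At the top of the atmosphere, σT_e⁴ = S(1−α)/4 = 2.807 W/m², giving T_e = 83.88 K.
For a single slab of emissivity ε, T_s⁴ = 2T_e⁴/(2−ε); thus T_s = 83.88·(1.681)^(1/4) = 95.51 K.
The atmosphere warms the surface by 11.63 K.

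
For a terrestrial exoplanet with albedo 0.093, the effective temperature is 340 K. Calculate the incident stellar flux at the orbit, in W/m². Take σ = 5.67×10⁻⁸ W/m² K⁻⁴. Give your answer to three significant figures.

3340 W/m²

From S(1−α)/4 = σT⁴: S = 4σT⁴/(1−α).
The emitted flux is σT⁴ = 757.7 W/m².
S = 4·757.7/0.907 = 3342 W/m².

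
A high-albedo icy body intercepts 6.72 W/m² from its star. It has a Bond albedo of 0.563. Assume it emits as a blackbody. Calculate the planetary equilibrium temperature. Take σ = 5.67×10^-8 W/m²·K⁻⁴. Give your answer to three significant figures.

60.0 kelvin

Averaging over the sphere, the absorbed flux is S(1−α)/4 = 0.7342 W/m².
Balancing against σT⁴: T = (0.7342/5.67×10⁻⁸)^(1/4) = 59.99 K.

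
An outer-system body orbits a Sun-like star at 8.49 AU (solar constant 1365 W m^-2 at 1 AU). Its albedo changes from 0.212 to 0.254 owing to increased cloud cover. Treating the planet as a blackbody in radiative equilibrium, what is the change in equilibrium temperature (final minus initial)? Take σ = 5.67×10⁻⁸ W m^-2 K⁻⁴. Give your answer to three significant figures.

-1.22 K

By the inverse-square law, S = 1365/8.49² = 18.94 W m^-2.
Before: T₁ = [18.94·0.788/(4σ)]^(1/4) = 90.06 K.
With α = 0.254, T₂ = 88.84 K.
Change: 88.84 − 90.06 = -1.225 K.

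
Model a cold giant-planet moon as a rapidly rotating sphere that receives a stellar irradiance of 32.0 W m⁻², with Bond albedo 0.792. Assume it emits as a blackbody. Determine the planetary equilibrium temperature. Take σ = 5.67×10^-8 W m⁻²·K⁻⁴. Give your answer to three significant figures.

The planet absorbs (1−α)S over its disc πR² and re-emits over 4πR², so the mean absorbed flux is (1−0.792)·32.00/4 = 1.664 W m⁻².
Balancing against σT⁴: T = (1.664/5.67×10⁻⁸)^(1/4) = 73.60 K.

73.6 kelvin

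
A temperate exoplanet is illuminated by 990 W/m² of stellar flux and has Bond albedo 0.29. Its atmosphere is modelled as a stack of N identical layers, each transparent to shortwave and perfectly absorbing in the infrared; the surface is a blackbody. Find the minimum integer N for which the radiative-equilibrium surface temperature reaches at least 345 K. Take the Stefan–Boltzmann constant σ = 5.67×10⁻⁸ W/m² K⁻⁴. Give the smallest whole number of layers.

4

The effective emission temperature is T_e = [S(1−α)/(4σ)]^¼ = 235.9 K.
Since T_s⁴ = (N+1)T_e⁴, we need N ≥ (T_s/T_e)⁴ − 1 = 3.571.
The minimum whole number is N = 4.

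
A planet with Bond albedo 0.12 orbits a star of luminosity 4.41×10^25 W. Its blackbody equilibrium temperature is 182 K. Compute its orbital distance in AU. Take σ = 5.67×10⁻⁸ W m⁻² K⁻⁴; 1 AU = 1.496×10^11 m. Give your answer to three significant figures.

Energy balance gives S = 4σT⁴/(1−α) = 282.8 W m⁻².
S = L/(4πd²) → d = √(L/4πS) = √(4.41×10^25/(4π·282.8)) = 1.114×10^11 m = 0.7447 AU.

0.745 AU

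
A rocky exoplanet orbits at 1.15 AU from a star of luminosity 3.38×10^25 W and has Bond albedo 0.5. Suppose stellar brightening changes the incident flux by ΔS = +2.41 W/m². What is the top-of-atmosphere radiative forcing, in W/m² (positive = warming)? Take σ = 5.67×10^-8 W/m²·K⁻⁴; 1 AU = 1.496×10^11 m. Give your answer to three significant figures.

0.301 W/m²

d = 1.15 × 1.496×10^11 m = 1.720×10^11 m.
Flux at the orbit: S = L/(4πd²) = 3.38×10^25/(4π·(1.72×10^11)²) = 90.88 W/m².
Only a fraction (1−α) is absorbed and it's spread over 4πR², so ΔF = (1−α)ΔS/4 = 0.3013 W/m².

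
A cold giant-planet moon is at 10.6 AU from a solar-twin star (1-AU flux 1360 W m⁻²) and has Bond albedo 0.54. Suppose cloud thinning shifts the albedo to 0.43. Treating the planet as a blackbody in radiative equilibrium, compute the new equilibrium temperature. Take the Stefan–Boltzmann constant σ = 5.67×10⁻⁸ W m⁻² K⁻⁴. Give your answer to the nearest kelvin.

74 kelvin

Flux at the orbit: S = 1360/(10.6)² = 12.10 W m⁻².
With the new albedo, S(1−α₂)/4 = 1.725 W m⁻², so T₂ = 74.27 K.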